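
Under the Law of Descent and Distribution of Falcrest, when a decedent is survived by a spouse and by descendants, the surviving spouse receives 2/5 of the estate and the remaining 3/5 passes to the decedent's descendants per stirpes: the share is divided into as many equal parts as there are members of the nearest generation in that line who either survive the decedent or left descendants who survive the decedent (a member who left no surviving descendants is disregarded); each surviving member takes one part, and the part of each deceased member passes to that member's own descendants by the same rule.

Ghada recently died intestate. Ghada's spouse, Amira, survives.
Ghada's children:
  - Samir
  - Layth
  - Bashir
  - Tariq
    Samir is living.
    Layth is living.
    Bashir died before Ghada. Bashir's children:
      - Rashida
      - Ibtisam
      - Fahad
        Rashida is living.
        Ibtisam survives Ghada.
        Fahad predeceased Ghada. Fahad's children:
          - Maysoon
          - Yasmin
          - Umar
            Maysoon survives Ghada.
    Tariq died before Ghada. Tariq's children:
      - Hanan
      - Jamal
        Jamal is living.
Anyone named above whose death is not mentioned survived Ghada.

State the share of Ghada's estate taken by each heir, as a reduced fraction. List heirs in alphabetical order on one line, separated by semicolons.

Amira, as surviving spouse, takes 2/5.
The remaining 3/5 passes to Ghada's descendants per stirpes.
The 3/5 is divided into 4 equal shares of 3/20 among Samir, Layth, Bashir, Tariq.
Samir is living and takes 3/20.
Layth is living and takes 3/20.
Bashir predeceased; the 3/20 allotted to Bashir's branch passes to Bashir's issue by representation.
The 3/20 is divided into 3 equal shares of 1/20 among Rashida, Ibtisam, Fahad.
Rashida is living and takes 1/20.
Ibtisam is living and takes 1/20.
Fahad predeceased; the 1/20 allotted to Fahad's branch passes to Fahad's issue by representation.
The 1/20 is divided into 3 equal shares of 1/60 among Maysoon, Yasmin, Umar.
Maysoon is living and takes 1/60.
Yasmin is living and takes 1/60.
Umar is living and takes 1/60.
Tariq predeceased; the 3/20 allotted to Tariq's branch passes to Tariq's issue by representation.
The 3/20 is divided into 2 equal shares of 3/40 among Hanan, Jamal.
Hanan is living and takes 3/40.
Jamal is living and takes 3/40.

Amira 2/5; Hanan 3/40; Ibtisam 1/20; Jamal 3/40; Layth 3/20; Maysoon 1/60; Rashida 1/20; Samir 3/20; Umar 1/60; Yasmin 1/60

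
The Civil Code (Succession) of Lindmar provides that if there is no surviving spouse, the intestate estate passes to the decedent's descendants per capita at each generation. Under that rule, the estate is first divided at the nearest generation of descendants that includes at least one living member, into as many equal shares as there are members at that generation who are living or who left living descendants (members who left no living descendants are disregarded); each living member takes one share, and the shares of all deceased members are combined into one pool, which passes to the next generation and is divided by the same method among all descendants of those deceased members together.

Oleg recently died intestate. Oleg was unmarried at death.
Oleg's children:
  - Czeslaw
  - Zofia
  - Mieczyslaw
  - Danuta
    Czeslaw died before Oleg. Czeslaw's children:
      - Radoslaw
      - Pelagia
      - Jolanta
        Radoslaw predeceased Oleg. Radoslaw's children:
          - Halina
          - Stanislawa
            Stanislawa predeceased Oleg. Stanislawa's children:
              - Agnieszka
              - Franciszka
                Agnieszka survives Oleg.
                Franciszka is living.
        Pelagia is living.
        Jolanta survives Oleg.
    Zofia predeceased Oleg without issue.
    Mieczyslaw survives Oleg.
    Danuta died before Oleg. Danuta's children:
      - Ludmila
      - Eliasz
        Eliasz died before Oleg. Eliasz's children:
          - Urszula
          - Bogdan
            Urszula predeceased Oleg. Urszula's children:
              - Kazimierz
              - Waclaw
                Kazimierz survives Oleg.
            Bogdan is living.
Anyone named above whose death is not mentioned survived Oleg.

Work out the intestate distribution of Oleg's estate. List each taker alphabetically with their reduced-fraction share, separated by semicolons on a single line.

Agnieszka 1/30; Bogdan 1/15; Franciszka 1/30; Halina 1/15; Jolanta 2/15; Kazimierz 1/30; Ludmila 2/15; Mieczyslaw 1/3; Pelagia 2/15; Waclaw 1/30

There is no surviving spouse, so the entire estate passes to Oleg's descendants per capita at each generation.
At generation 1 (Czeslaw, Mieczyslaw, Danuta) there are 3 shares of (1)/3 = 1/3 each.
Living: Mieczyslaw — each takes 1/3.
Deceased: Czeslaw and Danuta. Their combined 2/3 is pooled and carried to generation 2.
At generation 2 (Radoslaw, Pelagia, Jolanta, Ludmila, Eliasz) there are 5 shares of (2/3)/5 = 2/15 each.
Living: Pelagia, Jolanta, and Ludmila — each takes 2/15.
Deceased: Radoslaw and Eliasz. Their combined 4/15 is pooled and carried to generation 3.
At generation 3 (Halina, Stanislawa, Urszula, Bogdan) there are 4 shares of (4/15)/4 = 1/15 each.
Living: Halina and Bogdan — each takes 1/15.
Deceased: Stanislawa and Urszula. Their combined 2/15 is pooled and carried to generation 4.
At generation 4 (Agnieszka, Franciszka, Kazimierz, Waclaw) there are 4 shares of (2/15)/4 = 1/30 each.
Living: Agnieszka, Franciszka, Kazimierz, and Waclaw — each takes 1/30.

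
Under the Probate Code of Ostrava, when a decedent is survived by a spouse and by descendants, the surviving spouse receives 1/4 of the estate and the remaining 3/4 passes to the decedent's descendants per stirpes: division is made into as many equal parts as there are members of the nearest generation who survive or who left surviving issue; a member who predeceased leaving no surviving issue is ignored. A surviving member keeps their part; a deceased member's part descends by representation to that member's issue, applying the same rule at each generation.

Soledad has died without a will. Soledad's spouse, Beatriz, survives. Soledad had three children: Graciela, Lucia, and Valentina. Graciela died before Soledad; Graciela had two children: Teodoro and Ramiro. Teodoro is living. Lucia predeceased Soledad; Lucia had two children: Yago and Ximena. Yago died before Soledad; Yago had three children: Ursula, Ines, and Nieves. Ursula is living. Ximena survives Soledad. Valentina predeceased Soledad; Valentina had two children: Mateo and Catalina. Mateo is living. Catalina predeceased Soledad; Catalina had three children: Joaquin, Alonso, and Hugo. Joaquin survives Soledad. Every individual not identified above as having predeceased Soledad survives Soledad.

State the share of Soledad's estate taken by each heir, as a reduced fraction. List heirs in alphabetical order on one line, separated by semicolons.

Alonso 1/24; Beatriz 1/4; Hugo 1/24; Ines 1/24; Joaquin 1/24; Mateo 1/8; Nieves 1/24; Ramiro 1/8; Teodoro 1/8; Ursula 1/24; Ximena 1/8

Beatriz, as surviving spouse, takes 1/4.
The remaining 3/4 passes to Soledad's descendants per stirpes.
The 3/4 is divided into 3 equal shares of 1/4 among Graciela, Lucia, Valentina.
Graciela predeceased; the 1/4 allotted to Graciela's branch passes to Graciela's issue by representation.
The 1/4 is divided into 2 equal shares of 1/8 among Teodoro, Ramiro.
Teodoro is living and takes 1/8.
Ramiro is living and takes 1/8.
Lucia predeceased; the 1/4 allotted to Lucia's branch passes to Lucia's issue by representation.
The 1/4 is divided into 2 equal shares of 1/8 among Yago, Ximena.
Yago predeceased; the 1/8 allotted to Yago's branch passes to Yago's issue by representation.
The 1/8 is divided into 3 equal shares of 1/24 among Ursula, Ines, Nieves.
Ursula is living and takes 1/24.
Ines is living and takes 1/24.
Nieves is living and takes 1/24.
Ximena is living and takes 1/8.
Valentina predeceased; the 1/4 allotted to Valentina's branch passes to Valentina's issue by representation.
The 1/4 is divided into 2 equal shares of 1/8 among Mateo, Catalina.
Mateo is living and takes 1/8.
Catalina predeceased; the 1/8 allotted to Catalina's branch passes to Catalina's issue by representation.
The 1/8 is divided into 3 equal shares of 1/24 among Joaquin, Alonso, Hugo.
Joaquin is living and takes 1/24.
Alonso is living and takes 1/24.
Hugo is living and takes 1/24.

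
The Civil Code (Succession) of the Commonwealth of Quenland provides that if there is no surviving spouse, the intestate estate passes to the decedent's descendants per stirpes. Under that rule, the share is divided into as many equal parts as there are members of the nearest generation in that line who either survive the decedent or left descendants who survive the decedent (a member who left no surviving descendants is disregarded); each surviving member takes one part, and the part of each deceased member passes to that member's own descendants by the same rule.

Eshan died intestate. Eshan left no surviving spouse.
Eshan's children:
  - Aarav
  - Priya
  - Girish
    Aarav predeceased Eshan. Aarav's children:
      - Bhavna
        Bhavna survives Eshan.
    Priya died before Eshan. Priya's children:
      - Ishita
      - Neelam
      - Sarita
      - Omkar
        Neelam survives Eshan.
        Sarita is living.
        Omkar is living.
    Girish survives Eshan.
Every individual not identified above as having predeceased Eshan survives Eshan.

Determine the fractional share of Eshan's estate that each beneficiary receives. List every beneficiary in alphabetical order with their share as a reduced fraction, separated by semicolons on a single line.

There is no surviving spouse, so the entire estate passes to Eshan's descendants per stirpes.
The estate is divided into 3 equal shares of 1/3 among Aarav, Priya, Girish.
Aarav predeceased; the 1/3 allotted to Aarav's branch passes to Aarav's issue by representation.
Bhavna is the sole taker at this level and receives the full 1/3.
Priya predeceased; the 1/3 allotted to Priya's branch passes to Priya's issue by representation.
The 1/3 is divided into 4 equal shares of 1/12 among Ishita, Neelam, Sarita, Omkar.
Ishita is living and takes 1/12.
Neelam is living and takes 1/12.
Sarita is living and takes 1/12.
Omkar is living and takes 1/12.
Girish is living and takes 1/3.

Bhavna 1/3; Girish 1/3; Ishita 1/12; Neelam 1/12; Omkar 1/12; Sarita 1/12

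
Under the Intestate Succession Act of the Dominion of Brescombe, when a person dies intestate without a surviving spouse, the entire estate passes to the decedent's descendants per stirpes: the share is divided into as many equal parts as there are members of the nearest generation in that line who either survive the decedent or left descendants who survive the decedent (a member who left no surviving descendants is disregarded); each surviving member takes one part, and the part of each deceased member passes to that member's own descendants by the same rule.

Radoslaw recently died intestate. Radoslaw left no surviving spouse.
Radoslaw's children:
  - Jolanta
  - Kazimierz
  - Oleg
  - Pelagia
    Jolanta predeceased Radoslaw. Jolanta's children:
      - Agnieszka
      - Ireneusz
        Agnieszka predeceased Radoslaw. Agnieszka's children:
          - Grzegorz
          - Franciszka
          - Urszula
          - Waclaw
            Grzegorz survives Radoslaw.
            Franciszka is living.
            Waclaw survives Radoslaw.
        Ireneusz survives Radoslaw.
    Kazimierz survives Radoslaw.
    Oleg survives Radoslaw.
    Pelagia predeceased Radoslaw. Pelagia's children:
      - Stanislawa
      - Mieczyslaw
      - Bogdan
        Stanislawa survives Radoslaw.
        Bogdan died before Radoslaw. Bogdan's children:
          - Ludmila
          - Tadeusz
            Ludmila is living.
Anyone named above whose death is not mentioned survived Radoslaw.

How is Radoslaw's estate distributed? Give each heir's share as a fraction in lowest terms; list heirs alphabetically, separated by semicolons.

There is no surviving spouse, so the entire estate passes to Radoslaw's descendants per stirpes.
The estate is divided into 4 equal shares of 1/4 among Jolanta, Kazimierz, Oleg, Pelagia.
Jolanta predeceased; the 1/4 allotted to Jolanta's branch passes to Jolanta's issue by representation.
The 1/4 is divided into 2 equal shares of 1/8 among Agnieszka, Ireneusz.
Agnieszka predeceased; the 1/8 allotted to Agnieszka's branch passes to Agnieszka's issue by representation.
The 1/8 is divided into 4 equal shares of 1/32 among Grzegorz, Franciszka, Urszula, Waclaw.
Grzegorz is living and takes 1/32.
Franciszka is living and takes 1/32.
Urszula is living and takes 1/32.
Waclaw is living and takes 1/32.
Ireneusz is living and takes 1/8.
Kazimierz is living and takes 1/4.
Oleg is living and takes 1/4.
Pelagia predeceased; the 1/4 allotted to Pelagia's branch passes to Pelagia's issue by representation.
The 1/4 is divided into 3 equal shares of 1/12 among Stanislawa, Mieczyslaw, Bogdan.
Stanislawa is living and takes 1/12.
Mieczyslaw is living and takes 1/12.
Bogdan predeceased; the 1/12 allotted to Bogdan's branch passes to Bogdan's issue by representation.
The 1/12 is divided into 2 equal shares of 1/24 among Ludmila, Tadeusz.
Ludmila is living and takes 1/24.
Tadeusz is living and takes 1/24.

Franciszka 1/32; Grzegorz 1/32; Ireneusz 1/8; Kazimierz 1/4; Ludmila 1/24; Mieczyslaw 1/12; Oleg 1/4; Stanislawa 1/12; Tadeusz 1/24; Urszula 1/32; Waclaw 1/32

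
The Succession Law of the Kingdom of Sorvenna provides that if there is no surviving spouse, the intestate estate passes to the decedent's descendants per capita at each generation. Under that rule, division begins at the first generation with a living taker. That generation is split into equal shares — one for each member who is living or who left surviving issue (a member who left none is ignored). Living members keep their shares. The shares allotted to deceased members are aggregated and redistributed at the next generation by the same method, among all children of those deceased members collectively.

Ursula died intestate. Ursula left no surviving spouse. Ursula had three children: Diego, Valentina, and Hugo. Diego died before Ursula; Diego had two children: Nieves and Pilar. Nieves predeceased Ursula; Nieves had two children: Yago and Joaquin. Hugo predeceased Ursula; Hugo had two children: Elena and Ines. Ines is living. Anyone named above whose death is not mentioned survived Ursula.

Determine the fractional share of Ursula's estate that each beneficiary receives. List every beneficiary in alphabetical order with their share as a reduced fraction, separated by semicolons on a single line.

Elena 1/6; Ines 1/6; Joaquin 1/12; Pilar 1/6; Valentina 1/3; Yago 1/12

There is no surviving spouse, so the entire estate passes to Ursula's descendants per capita at each generation.
At generation 1 (Diego, Valentina, Hugo) there are 3 shares of (1)/3 = 1/3 each.
Living: Valentina — each takes 1/3.
Deceased: Diego and Hugo. Their combined 2/3 is pooled and carried to generation 2.
At generation 2 (Nieves, Pilar, Elena, Ines) there are 4 shares of (2/3)/4 = 1/6 each.
Living: Pilar, Elena, and Ines — each takes 1/6.
Deceased: Nieves. That 1/6 share is carried to generation 3.
At generation 3 (Yago, Joaquin) there are 2 shares of (1/6)/2 = 1/12 each.
Living: Yago and Joaquin — each takes 1/12.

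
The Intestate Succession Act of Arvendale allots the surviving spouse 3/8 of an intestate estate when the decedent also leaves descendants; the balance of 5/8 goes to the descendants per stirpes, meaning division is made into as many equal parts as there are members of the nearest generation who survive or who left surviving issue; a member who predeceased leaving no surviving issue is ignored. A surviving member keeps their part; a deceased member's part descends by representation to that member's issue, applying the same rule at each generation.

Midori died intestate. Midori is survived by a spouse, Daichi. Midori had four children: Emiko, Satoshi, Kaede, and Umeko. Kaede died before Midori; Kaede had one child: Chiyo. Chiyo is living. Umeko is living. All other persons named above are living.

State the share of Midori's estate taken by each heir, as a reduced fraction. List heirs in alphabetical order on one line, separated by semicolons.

Chiyo 5/32; Daichi 3/8; Emiko 5/32; Satoshi 5/32; Umeko 5/32

Daichi, as surviving spouse, takes 3/8.
The remaining 5/8 passes to Midori's descendants per stirpes.
The 5/8 is divided into 4 equal shares of 5/32 among Emiko, Satoshi, Kaede, Umeko.
Emiko is living and takes 5/32.
Satoshi is living and takes 5/32.
Kaede predeceased; the 5/32 allotted to Kaede's branch passes to Kaede's issue by representation.
Chiyo is the sole taker at this level and receives the full 5/32.
Umeko is living and takes 5/32.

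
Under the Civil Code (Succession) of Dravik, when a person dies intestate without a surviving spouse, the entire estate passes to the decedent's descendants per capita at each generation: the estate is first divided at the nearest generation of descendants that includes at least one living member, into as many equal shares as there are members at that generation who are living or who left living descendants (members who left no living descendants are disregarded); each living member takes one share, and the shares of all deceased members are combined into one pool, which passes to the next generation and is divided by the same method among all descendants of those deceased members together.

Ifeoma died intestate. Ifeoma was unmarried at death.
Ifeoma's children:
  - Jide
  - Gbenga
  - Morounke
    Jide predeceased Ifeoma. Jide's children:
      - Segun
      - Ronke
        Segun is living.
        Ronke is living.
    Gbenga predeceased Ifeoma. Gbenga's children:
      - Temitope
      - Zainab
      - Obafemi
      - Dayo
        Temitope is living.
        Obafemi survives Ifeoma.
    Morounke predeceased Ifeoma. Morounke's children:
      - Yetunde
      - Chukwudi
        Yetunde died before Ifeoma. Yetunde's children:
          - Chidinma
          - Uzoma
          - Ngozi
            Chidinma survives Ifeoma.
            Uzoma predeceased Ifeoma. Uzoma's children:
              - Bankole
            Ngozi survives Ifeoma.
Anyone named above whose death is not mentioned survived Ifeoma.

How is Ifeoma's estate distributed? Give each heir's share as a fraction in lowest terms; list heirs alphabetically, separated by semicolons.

Bankole 1/24; Chidinma 1/24; Chukwudi 1/8; Dayo 1/8; Ngozi 1/24; Obafemi 1/8; Ronke 1/8; Segun 1/8; Temitope 1/8; Zainab 1/8

There is no surviving spouse, so the entire estate passes to Ifeoma's descendants per capita at each generation.
No one at generation 1 (Jide, Gbenga, Morounke) is living; moving to the next generation.
At generation 2 (Segun, Ronke, Temitope, Zainab, Obafemi, Dayo, Yetunde, Chukwudi) there are 8 shares of (1)/8 = 1/8 each.
Living: Segun, Ronke, Temitope, Zainab, Obafemi, Dayo, and Chukwudi — each takes 1/8.
Deceased: Yetunde. That 1/8 share is carried to generation 3.
At generation 3 (Chidinma, Uzoma, Ngozi) there are 3 shares of (1/8)/3 = 1/24 each.
Living: Chidinma and Ngozi — each takes 1/24.
Deceased: Uzoma. That 1/24 share is carried to generation 4.
At generation 4 (Bankole) there are 1 shares of (1/24)/1 = 1/24 each.
Living: Bankole — each takes 1/24.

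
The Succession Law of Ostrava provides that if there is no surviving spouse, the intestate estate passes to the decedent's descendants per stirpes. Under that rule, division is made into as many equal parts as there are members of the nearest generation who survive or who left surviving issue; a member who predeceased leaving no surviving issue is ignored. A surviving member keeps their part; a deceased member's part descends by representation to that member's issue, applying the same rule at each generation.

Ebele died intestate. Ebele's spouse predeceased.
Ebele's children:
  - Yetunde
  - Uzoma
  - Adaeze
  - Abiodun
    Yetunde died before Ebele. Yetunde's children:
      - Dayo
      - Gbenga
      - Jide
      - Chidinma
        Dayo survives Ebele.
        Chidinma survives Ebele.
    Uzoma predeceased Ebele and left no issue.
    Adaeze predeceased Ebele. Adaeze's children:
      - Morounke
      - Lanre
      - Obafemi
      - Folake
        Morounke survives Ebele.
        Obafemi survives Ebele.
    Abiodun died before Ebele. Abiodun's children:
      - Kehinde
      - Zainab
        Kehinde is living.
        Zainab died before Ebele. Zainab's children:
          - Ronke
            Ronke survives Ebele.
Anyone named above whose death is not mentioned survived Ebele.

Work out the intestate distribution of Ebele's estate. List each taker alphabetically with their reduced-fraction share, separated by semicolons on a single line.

There is no surviving spouse, so the entire estate passes to Ebele's descendants per stirpes.
Uzoma left no surviving issue, so that branch lapses and is disregarded.
The estate is divided into 3 equal shares of 1/3 among Yetunde, Adaeze, Abiodun.
Yetunde predeceased; the 1/3 allotted to Yetunde's branch passes to Yetunde's issue by representation.
The 1/3 is divided into 4 equal shares of 1/12 among Dayo, Gbenga, Jide, Chidinma.
Dayo is living and takes 1/12.
Gbenga is living and takes 1/12.
Jide is living and takes 1/12.
Chidinma is living and takes 1/12.
Adaeze predeceased; the 1/3 allotted to Adaeze's branch passes to Adaeze's issue by representation.
The 1/3 is divided into 4 equal shares of 1/12 among Morounke, Lanre, Obafemi, Folake.
Morounke is living and takes 1/12.
Lanre is living and takes 1/12.
Obafemi is living and takes 1/12.
Folake is living and takes 1/12.
Abiodun predeceased; the 1/3 allotted to Abiodun's branch passes to Abiodun's issue by representation.
The 1/3 is divided into 2 equal shares of 1/6 among Kehinde, Zainab.
Kehinde is living and takes 1/6.
Zainab predeceased; the 1/6 allotted to Zainab's branch passes to Zainab's issue by representation.
Ronke is the sole taker at this level and receives the full 1/6.

Chidinma 1/12; Dayo 1/12; Folake 1/12; Gbenga 1/12; Jide 1/12; Kehinde 1/6; Lanre 1/12; Morounke 1/12; Obafemi 1/12; Ronke 1/6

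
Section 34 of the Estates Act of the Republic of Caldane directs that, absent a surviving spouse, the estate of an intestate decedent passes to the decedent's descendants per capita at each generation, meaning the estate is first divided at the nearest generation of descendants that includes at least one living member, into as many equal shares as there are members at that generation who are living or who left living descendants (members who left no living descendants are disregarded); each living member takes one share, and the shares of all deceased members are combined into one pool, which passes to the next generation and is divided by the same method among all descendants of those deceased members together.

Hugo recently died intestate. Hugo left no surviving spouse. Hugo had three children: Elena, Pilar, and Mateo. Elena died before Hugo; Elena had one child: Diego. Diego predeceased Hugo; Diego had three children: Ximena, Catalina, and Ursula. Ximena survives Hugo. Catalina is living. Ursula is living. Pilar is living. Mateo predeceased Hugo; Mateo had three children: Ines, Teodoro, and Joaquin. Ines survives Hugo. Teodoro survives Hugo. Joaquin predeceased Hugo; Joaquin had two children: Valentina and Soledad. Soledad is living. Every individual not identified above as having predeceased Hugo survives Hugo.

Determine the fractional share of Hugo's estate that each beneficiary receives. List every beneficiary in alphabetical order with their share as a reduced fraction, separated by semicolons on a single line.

Catalina 1/15; Ines 1/6; Pilar 1/3; Soledad 1/15; Teodoro 1/6; Ursula 1/15; Valentina 1/15; Ximena 1/15

There is no surviving spouse, so the entire estate passes to Hugo's descendants per capita at each generation.
At generation 1 (Elena, Pilar, Mateo) there are 3 shares of (1)/3 = 1/3 each.
Living: Pilar — each takes 1/3.
Deceased: Elena and Mateo. Their combined 2/3 is pooled and carried to generation 2.
At generation 2 (Diego, Ines, Teodoro, Joaquin) there are 4 shares of (2/3)/4 = 1/6 each.
Living: Ines and Teodoro — each takes 1/6.
Deceased: Diego and Joaquin. Their combined 1/3 is pooled and carried to generation 3.
At generation 3 (Ximena, Catalina, Ursula, Valentina, Soledad) there are 5 shares of (1/3)/5 = 1/15 each.
Living: Ximena, Catalina, Ursula, Valentina, and Soledad — each takes 1/15.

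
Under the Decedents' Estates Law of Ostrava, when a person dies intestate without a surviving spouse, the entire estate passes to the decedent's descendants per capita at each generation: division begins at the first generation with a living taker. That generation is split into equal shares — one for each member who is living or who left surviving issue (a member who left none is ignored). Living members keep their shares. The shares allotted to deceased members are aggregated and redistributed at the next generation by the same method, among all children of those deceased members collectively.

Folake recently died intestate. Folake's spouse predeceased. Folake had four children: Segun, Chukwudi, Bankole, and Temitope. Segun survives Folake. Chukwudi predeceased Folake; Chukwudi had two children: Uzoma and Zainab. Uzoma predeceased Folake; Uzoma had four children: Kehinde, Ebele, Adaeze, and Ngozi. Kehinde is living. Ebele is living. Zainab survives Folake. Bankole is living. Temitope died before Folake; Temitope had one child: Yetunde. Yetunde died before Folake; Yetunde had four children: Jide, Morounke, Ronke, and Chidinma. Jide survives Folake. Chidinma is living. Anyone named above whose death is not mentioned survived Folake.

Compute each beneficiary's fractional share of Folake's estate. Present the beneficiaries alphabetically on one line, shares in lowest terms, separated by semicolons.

There is no surviving spouse, so the entire estate passes to Folake's descendants per capita at each generation.
At generation 1 (Segun, Chukwudi, Bankole, Temitope) there are 4 shares of (1)/4 = 1/4 each.
Living: Segun and Bankole — each takes 1/4.
Deceased: Chukwudi and Temitope. Their combined 1/2 is pooled and carried to generation 2.
At generation 2 (Uzoma, Zainab, Yetunde) there are 3 shares of (1/2)/3 = 1/6 each.
Living: Zainab — each takes 1/6.
Deceased: Uzoma and Yetunde. Their combined 1/3 is pooled and carried to generation 3.
At generation 3 (Kehinde, Ebele, Adaeze, Ngozi, Jide, Morounke, Ronke, Chidinma) there are 8 shares of (1/3)/8 = 1/24 each.
Living: Kehinde, Ebele, Adaeze, Ngozi, Jide, Morounke, Ronke, and Chidinma — each takes 1/24.

Adaeze 1/24; Bankole 1/4; Chidinma 1/24; Ebele 1/24; Jide 1/24; Kehinde 1/24; Morounke 1/24; Ngozi 1/24; Ronke 1/24; Segun 1/4; Zainab 1/6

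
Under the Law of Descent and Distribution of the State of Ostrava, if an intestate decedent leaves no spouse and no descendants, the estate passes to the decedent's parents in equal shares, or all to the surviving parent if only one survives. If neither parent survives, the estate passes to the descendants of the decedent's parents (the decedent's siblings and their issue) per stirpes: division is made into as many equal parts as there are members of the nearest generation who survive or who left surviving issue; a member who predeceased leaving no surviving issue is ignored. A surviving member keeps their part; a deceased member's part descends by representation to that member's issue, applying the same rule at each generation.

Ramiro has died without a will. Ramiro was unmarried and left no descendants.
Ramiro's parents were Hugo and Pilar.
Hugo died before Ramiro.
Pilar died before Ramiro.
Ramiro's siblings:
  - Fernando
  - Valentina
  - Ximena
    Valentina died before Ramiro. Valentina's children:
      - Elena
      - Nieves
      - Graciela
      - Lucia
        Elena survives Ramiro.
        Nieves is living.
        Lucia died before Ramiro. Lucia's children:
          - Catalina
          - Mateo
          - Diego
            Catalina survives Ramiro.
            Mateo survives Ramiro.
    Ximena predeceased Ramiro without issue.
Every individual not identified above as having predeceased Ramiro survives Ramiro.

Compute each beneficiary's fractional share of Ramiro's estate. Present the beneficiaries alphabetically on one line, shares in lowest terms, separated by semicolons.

Catalina 1/24; Diego 1/24; Elena 1/8; Fernando 1/2; Graciela 1/8; Mateo 1/24; Nieves 1/8

Neither parent survives and there are no descendants, so the estate passes to Ramiro's siblings and their issue per stirpes.
Ximena left no surviving issue, so that branch lapses and is disregarded.
The estate is divided into 2 equal shares of 1/2 among Fernando, Valentina.
Fernando is living and takes 1/2.
Valentina predeceased; the 1/2 allotted to Valentina's branch passes to Valentina's issue by representation.
The 1/2 is divided into 4 equal shares of 1/8 among Elena, Nieves, Graciela, Lucia.
Elena is living and takes 1/8.
Nieves is living and takes 1/8.
Graciela is living and takes 1/8.
Lucia predeceased; the 1/8 allotted to Lucia's branch passes to Lucia's issue by representation.
The 1/8 is divided into 3 equal shares of 1/24 among Catalina, Mateo, Diego.
Catalina is living and takes 1/24.
Mateo is living and takes 1/24.
Diego is living and takes 1/24.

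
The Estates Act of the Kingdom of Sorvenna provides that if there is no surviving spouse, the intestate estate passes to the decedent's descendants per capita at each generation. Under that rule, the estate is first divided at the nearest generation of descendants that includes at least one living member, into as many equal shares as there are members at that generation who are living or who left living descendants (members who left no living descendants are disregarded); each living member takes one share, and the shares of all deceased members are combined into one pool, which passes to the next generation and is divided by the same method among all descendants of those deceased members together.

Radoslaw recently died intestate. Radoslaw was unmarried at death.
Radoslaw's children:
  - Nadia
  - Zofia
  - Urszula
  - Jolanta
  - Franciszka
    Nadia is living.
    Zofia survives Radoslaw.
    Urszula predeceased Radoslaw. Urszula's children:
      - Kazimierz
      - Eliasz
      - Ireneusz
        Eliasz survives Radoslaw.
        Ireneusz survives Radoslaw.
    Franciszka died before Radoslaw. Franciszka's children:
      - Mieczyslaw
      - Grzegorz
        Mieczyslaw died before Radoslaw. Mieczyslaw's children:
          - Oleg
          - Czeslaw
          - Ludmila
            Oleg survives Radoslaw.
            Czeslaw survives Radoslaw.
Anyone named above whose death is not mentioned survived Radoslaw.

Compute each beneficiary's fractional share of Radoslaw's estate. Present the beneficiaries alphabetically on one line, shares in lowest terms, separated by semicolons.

There is no surviving spouse, so the entire estate passes to Radoslaw's descendants per capita at each generation.
At generation 1 (Nadia, Zofia, Urszula, Jolanta, Franciszka) there are 5 shares of (1)/5 = 1/5 each.
Living: Nadia, Zofia, and Jolanta — each takes 1/5.
Deceased: Urszula and Franciszka. Their combined 2/5 is pooled and carried to generation 2.
At generation 2 (Kazimierz, Eliasz, Ireneusz, Mieczyslaw, Grzegorz) there are 5 shares of (2/5)/5 = 2/25 each.
Living: Kazimierz, Eliasz, Ireneusz, and Grzegorz — each takes 2/25.
Deceased: Mieczyslaw. That 2/25 share is carried to generation 3.
At generation 3 (Oleg, Czeslaw, Ludmila) there are 3 shares of (2/25)/3 = 2/75 each.
Living: Oleg, Czeslaw, and Ludmila — each takes 2/75.

Czeslaw 2/75; Eliasz 2/25; Grzegorz 2/25; Ireneusz 2/25; Jolanta 1/5; Kazimierz 2/25; Ludmila 2/75; Nadia 1/5; Oleg 2/75; Zofia 1/5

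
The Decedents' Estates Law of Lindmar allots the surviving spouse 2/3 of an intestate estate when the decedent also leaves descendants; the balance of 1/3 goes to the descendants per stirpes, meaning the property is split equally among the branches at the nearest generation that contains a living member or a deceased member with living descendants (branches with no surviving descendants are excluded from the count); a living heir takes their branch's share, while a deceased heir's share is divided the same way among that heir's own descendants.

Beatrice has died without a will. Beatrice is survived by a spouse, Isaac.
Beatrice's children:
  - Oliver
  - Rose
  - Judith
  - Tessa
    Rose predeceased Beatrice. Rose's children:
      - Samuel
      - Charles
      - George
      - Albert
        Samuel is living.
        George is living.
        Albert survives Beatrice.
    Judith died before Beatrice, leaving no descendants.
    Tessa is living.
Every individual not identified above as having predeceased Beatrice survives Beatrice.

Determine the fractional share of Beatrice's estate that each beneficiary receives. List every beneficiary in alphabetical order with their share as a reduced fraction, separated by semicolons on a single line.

Albert 1/36; Charles 1/36; George 1/36; Isaac 2/3; Oliver 1/9; Samuel 1/36; Tessa 1/9

Isaac, as surviving spouse, takes 2/3.
The remaining 1/3 passes to Beatrice's descendants per stirpes.
Judith left no surviving issue, so that branch lapses and is disregarded.
The 1/3 is divided into 3 equal shares of 1/9 among Oliver, Rose, Tessa.
Oliver is living and takes 1/9.
Rose predeceased; the 1/9 allotted to Rose's branch passes to Rose's issue by representation.
The 1/9 is divided into 4 equal shares of 1/36 among Samuel, Charles, George, Albert.
Samuel is living and takes 1/36.
Charles is living and takes 1/36.
George is living and takes 1/36.
Albert is living and takes 1/36.
Tessa is living and takes 1/9.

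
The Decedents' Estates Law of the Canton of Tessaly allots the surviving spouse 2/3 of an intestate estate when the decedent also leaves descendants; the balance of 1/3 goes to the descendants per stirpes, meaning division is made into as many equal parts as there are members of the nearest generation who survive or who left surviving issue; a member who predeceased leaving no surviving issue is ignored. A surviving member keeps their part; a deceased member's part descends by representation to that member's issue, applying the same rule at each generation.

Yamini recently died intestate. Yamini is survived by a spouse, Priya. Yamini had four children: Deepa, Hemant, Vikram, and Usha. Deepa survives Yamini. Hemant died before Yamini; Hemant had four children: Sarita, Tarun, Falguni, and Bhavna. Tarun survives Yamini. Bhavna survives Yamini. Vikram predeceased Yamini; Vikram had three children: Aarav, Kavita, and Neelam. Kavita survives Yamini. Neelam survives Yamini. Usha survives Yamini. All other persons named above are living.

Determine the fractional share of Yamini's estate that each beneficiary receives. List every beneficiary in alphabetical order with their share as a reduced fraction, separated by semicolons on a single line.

Aarav 1/36; Bhavna 1/48; Deepa 1/12; Falguni 1/48; Kavita 1/36; Neelam 1/36; Priya 2/3; Sarita 1/48; Tarun 1/48; Usha 1/12

Priya, as surviving spouse, takes 2/3.
The remaining 1/3 passes to Yamini's descendants per stirpes.
The 1/3 is divided into 4 equal shares of 1/12 among Deepa, Hemant, Vikram, Usha.
Deepa is living and takes 1/12.
Hemant predeceased; the 1/12 allotted to Hemant's branch passes to Hemant's issue by representation.
The 1/12 is divided into 4 equal shares of 1/48 among Sarita, Tarun, Falguni, Bhavna.
Sarita is living and takes 1/48.
Tarun is living and takes 1/48.
Falguni is living and takes 1/48.
Bhavna is living and takes 1/48.
Vikram predeceased; the 1/12 allotted to Vikram's branch passes to Vikram's issue by representation.
The 1/12 is divided into 3 equal shares of 1/36 among Aarav, Kavita, Neelam.
Aarav is living and takes 1/36.
Kavita is living and takes 1/36.
Neelam is living and takes 1/36.
Usha is living and takes 1/12.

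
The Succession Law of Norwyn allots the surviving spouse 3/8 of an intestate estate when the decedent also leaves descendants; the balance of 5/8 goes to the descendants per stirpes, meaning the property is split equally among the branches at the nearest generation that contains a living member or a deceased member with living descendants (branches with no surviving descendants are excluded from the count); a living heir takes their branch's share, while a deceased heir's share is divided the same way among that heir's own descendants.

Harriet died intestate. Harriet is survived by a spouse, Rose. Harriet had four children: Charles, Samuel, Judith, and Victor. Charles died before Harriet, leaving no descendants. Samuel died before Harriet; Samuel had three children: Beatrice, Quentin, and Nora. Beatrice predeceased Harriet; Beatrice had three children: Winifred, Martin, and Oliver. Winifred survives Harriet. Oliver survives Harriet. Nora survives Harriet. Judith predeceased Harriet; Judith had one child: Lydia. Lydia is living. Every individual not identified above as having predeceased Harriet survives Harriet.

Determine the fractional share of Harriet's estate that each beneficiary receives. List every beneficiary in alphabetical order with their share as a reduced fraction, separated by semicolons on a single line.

Rose, as surviving spouse, takes 3/8.
The remaining 5/8 passes to Harriet's descendants per stirpes.
Charles left no surviving issue, so that branch lapses and is disregarded.
The 5/8 is divided into 3 equal shares of 5/24 among Samuel, Judith, Victor.
Samuel predeceased; the 5/24 allotted to Samuel's branch passes to Samuel's issue by representation.
The 5/24 is divided into 3 equal shares of 5/72 among Beatrice, Quentin, Nora.
Beatrice predeceased; the 5/72 allotted to Beatrice's branch passes to Beatrice's issue by representation.
The 5/72 is divided into 3 equal shares of 5/216 among Winifred, Martin, Oliver.
Winifred is living and takes 5/216.
Martin is living and takes 5/216.
Oliver is living and takes 5/216.
Quentin is living and takes 5/72.
Nora is living and takes 5/72.
Judith predeceased; the 5/24 allotted to Judith's branch passes to Judith's issue by representation.
Lydia is the sole taker at this level and receives the full 5/24.
Victor is living and takes 5/24.

Lydia 5/24; Martin 5/216; Nora 5/72; Oliver 5/216; Quentin 5/72; Rose 3/8; Victor 5/24; Winifred 5/216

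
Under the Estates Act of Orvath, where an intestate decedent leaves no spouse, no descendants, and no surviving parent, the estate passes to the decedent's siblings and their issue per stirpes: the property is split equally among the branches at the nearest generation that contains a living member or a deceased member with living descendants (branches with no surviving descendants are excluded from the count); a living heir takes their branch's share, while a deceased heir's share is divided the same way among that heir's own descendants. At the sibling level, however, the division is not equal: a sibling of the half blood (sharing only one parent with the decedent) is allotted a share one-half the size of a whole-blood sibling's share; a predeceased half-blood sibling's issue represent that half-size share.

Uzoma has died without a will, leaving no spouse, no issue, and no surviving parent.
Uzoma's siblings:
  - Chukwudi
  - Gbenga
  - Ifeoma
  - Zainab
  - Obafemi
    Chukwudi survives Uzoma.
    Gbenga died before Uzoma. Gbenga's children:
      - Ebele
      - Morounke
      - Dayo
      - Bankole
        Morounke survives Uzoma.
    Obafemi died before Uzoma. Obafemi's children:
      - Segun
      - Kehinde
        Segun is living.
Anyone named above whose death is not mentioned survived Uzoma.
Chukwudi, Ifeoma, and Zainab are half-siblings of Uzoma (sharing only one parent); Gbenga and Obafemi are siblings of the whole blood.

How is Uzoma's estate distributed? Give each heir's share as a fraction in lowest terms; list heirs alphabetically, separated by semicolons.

Bankole 1/14; Chukwudi 1/7; Dayo 1/14; Ebele 1/14; Ifeoma 1/7; Kehinde 1/7; Morounke 1/14; Segun 1/7; Zainab 1/7

No spouse, descendants, or parent survives, so the estate passes to Uzoma's siblings per stirpes.
Half-blood siblings count for one-half the weight of whole-blood siblings at the initial division.
Dividing 1 in proportion to weights (total weight 7/2): Chukwudi (weight 1/2) → 1/7; Gbenga (weight 1) → 2/7; Ifeoma (weight 1/2) → 1/7; Zainab (weight 1/2) → 1/7; Obafemi (weight 1) → 2/7.
Chukwudi is living and takes 1/7.
Gbenga predeceased; the 2/7 allotted to Gbenga's branch passes to Gbenga's issue by representation.
The 2/7 is divided into 4 equal shares of 1/14 among Ebele, Morounke, Dayo, Bankole.
Ebele is living and takes 1/14.
Morounke is living and takes 1/14.
Dayo is living and takes 1/14.
Bankole is living and takes 1/14.
Ifeoma is living and takes 1/7.
Zainab is living and takes 1/7.
Obafemi predeceased; the 2/7 allotted to Obafemi's branch passes to Obafemi's issue by representation.
The 2/7 is divided into 2 equal shares of 1/7 among Segun, Kehinde.
Segun is living and takes 1/7.
Kehinde is living and takes 1/7.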